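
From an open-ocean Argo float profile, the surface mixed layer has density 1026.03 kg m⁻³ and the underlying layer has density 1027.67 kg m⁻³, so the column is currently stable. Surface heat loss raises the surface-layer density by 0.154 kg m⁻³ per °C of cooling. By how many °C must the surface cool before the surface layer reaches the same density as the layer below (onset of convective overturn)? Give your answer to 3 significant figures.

Density deficit of the surface layer: 1027.67 − 1026.03 = 1.64 kg m⁻³.
Required change = 1.64 / 0.154 = 10.6 °C.

10.6 °C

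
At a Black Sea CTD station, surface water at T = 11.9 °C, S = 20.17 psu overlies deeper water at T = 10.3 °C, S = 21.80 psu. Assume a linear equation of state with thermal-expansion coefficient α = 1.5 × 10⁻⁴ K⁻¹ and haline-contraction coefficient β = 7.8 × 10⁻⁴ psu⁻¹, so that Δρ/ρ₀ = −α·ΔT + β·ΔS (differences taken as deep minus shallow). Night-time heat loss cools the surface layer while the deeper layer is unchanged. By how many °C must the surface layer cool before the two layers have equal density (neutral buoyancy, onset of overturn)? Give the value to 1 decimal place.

10.1 °C

Neutral buoyancy requires Δρ = 0, i.e. −α(T_deep − T_surf′) + β(S_deep − S_surf) = 0.
T_surf′ = T_deep − (β/α)·ΔS = 10.3 − (7.8 × 10⁻⁴/1.5 × 10⁻⁴)·(+1.63) = 1.824 °C.
Cooling required: 11.9 − (1.824) = 10.076 °C.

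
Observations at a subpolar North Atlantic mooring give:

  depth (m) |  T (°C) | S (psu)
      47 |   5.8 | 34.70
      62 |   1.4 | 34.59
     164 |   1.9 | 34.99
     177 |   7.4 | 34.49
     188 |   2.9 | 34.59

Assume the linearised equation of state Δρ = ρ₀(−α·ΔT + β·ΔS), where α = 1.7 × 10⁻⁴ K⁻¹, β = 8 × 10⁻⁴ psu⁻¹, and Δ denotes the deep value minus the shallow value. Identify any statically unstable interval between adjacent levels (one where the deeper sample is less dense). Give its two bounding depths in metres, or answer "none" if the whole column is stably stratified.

164–177 m

Evaluate Δρ/ρ₀ = −αΔT + βΔS across each adjacent pair:
  47–62 m: −αΔT+βΔS = −(1.7 × 10⁻⁴)(-4.4)+(8 × 10⁻⁴)(-0.11) = 6.6 × 10⁻⁴ → stable
  62–164 m: −αΔT+βΔS = −(1.7 × 10⁻⁴)(+0.5)+(8 × 10⁻⁴)(+0.40) = 2.4 × 10⁻⁴ → stable
  164–177 m: −αΔT+βΔS = −(1.7 × 10⁻⁴)(+5.5)+(8 × 10⁻⁴)(-0.50) = -1.3 × 10⁻³ → UNSTABLE
  177–188 m: −αΔT+βΔS = −(1.7 × 10⁻⁴)(-4.5)+(8 × 10⁻⁴)(+0.10) = 8.5 × 10⁻⁴ → stable
The 164–177 m interval has Δρ < 0: lighter water underlies denser water.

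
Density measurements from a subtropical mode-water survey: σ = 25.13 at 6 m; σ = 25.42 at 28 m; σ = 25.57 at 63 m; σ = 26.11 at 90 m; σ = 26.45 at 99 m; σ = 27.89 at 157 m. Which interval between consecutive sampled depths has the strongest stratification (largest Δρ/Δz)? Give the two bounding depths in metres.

90–99 m

Compute the density gradient over each adjacent pair:
  6–28 m: Δρ/Δz = 0.29/22 = 0.013 kg m⁻⁴
  28–63 m: Δρ/Δz = 0.15/35 = 4.3 × 10⁻³ kg m⁻⁴
  63–90 m: Δρ/Δz = 0.54/27 = 0.020 kg m⁻⁴
  90–99 m: Δρ/Δz = 0.34/9 = 0.038 kg m⁻⁴
  99–157 m: Δρ/Δz = 1.44/58 = 0.025 kg m⁻⁴
The largest gradient is in the 90–99 m interval — the pycnocline.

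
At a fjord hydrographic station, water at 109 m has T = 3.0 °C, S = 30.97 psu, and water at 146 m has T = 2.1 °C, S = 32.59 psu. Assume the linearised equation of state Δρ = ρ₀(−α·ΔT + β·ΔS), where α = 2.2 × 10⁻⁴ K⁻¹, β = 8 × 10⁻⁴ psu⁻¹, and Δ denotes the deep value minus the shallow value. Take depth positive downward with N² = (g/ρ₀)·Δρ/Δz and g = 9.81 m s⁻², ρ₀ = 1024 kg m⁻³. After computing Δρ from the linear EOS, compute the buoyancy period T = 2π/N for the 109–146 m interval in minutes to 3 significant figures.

5.26 min

ΔT = -0.9 K, ΔS = +1.62 psu (deep − shallow).
Δρ/ρ₀ = −αΔT + βΔS = 1.98 × 10⁻⁴ + 1.296 × 10⁻³ = 1.494 × 10⁻³, so Δρ ≈ 1.530 kg m⁻³.
N² = (g/ρ₀)·Δρ/Δz = g·(Δρ/ρ₀)/Δz = 9.81 × 1.494 × 10⁻³ / 37 = 3.9611 × 10⁻⁴ s⁻².
N = √(3.9611 × 10⁻⁴) = 0.019903 rad s⁻¹ → T = 2π/N = 315.69 s = 5.2615 min ≈ 5.26 min.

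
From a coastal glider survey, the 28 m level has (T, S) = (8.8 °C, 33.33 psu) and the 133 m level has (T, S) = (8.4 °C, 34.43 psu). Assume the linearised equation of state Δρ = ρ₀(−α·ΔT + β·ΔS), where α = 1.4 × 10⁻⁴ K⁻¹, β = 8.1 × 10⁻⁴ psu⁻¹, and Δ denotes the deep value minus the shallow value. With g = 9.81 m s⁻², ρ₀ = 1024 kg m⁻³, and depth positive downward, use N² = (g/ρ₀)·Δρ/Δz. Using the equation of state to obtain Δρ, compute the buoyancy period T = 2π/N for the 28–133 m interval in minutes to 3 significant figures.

11.1 min

ΔT = -0.4 K, ΔS = +1.10 psu (deep − shallow).
Δρ/ρ₀ = −αΔT + βΔS = 5.60 × 10⁻⁵ + 8.91 × 10⁻⁴ = 9.47 × 10⁻⁴, so Δρ ≈ 0.9697 kg m⁻³.
N² = (g/ρ₀)·Δρ/Δz = g·(Δρ/ρ₀)/Δz = 9.81 × 9.47 × 10⁻⁴ / 105 = 8.8477 × 10⁻⁵ s⁻².
N = √(8.8477 × 10⁻⁵) = 9.4062 × 10⁻³ rad s⁻¹ → T = 2π/N = 667.98 s = 11.133 min ≈ 11.1 min.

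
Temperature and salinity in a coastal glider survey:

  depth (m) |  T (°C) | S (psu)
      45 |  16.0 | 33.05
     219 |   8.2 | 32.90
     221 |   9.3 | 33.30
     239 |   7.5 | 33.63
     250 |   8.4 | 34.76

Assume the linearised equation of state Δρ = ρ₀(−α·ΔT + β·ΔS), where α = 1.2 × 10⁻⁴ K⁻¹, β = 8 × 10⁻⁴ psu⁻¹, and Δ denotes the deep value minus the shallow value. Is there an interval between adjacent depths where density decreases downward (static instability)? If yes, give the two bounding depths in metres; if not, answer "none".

none

Evaluate Δρ/ρ₀ = −αΔT + βΔS across each adjacent pair:
  45–219 m: −αΔT+βΔS = −(1.2 × 10⁻⁴)(-7.8)+(8 × 10⁻⁴)(-0.15) = 8.2 × 10⁻⁴ → stable
  219–221 m: −αΔT+βΔS = −(1.2 × 10⁻⁴)(+1.1)+(8 × 10⁻⁴)(+0.40) = 1.9 × 10⁻⁴ → stable
  221–239 m: −αΔT+βΔS = −(1.2 × 10⁻⁴)(-1.8)+(8 × 10⁻⁴)(+0.33) = 4.8 × 10⁻⁴ → stable
  239–250 m: −αΔT+βΔS = −(1.2 × 10⁻⁴)(+0.9)+(8 × 10⁻⁴)(+1.13) = 8.0 × 10⁻⁴ → stable
Every interval has Δρ > 0: the column is stably stratified throughout.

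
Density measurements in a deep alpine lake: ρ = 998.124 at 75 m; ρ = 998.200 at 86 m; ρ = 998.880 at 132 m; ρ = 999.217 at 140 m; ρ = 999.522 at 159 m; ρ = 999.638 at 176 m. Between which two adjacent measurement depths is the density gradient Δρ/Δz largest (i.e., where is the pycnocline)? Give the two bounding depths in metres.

Compute the density gradient over each adjacent pair:
  75–86 m: Δρ/Δz = 0.076/11 = 6.9 × 10⁻³ kg m⁻⁴
  86–132 m: Δρ/Δz = 0.680/46 = 0.015 kg m⁻⁴
  132–140 m: Δρ/Δz = 0.337/8 = 0.042 kg m⁻⁴
  140–159 m: Δρ/Δz = 0.305/19 = 0.016 kg m⁻⁴
  159–176 m: Δρ/Δz = 0.116/17 = 6.8 × 10⁻³ kg m⁻⁴
The largest gradient is in the 132–140 m interval — the pycnocline.

132–140 m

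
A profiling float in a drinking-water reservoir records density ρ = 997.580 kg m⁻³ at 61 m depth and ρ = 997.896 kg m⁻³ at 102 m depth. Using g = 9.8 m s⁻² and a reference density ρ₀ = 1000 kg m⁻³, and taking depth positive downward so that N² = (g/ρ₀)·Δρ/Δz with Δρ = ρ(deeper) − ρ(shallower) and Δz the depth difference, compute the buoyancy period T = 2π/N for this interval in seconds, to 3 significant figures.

Δρ = 997.896 − 997.580 = 0.316 kg m⁻³ over Δz = 102 − 61 = 41 m.
N² = (9.8/1000) × (0.316/41) = 7.5532 × 10⁻⁵ s⁻².
N = √(7.5532 × 10⁻⁵) = 8.6909 × 10⁻³ rad s⁻¹, so T = 2π/N = 722.96 s ≈ 723 s.

723 s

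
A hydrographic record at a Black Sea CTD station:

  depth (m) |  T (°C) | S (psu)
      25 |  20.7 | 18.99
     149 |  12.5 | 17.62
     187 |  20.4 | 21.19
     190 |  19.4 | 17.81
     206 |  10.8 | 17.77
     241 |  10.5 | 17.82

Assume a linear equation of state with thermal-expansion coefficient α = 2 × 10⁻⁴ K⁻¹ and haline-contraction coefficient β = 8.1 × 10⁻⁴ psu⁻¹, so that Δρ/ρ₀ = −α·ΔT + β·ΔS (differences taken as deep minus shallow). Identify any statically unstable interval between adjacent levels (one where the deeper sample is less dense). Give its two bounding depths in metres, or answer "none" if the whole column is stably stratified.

187–190 m

Evaluate Δρ/ρ₀ = −αΔT + βΔS across each adjacent pair:
  25–149 m: −αΔT+βΔS = −(2 × 10⁻⁴)(-8.2)+(8.1 × 10⁻⁴)(-1.37) = 5.3 × 10⁻⁴ → stable
  149–187 m: −αΔT+βΔS = −(2 × 10⁻⁴)(+7.9)+(8.1 × 10⁻⁴)(+3.57) = 1.3 × 10⁻³ → stable
  187–190 m: −αΔT+βΔS = −(2 × 10⁻⁴)(-1.0)+(8.1 × 10⁻⁴)(-3.38) = -2.5 × 10⁻³ → UNSTABLE
  190–206 m: −αΔT+βΔS = −(2 × 10⁻⁴)(-8.6)+(8.1 × 10⁻⁴)(-0.04) = 1.7 × 10⁻³ → stable
  206–241 m: −αΔT+βΔS = −(2 × 10⁻⁴)(-0.3)+(8.1 × 10⁻⁴)(+0.05) = 1.0 × 10⁻⁴ → stable
The 187–190 m interval has Δρ < 0: lighter water underlies denser water.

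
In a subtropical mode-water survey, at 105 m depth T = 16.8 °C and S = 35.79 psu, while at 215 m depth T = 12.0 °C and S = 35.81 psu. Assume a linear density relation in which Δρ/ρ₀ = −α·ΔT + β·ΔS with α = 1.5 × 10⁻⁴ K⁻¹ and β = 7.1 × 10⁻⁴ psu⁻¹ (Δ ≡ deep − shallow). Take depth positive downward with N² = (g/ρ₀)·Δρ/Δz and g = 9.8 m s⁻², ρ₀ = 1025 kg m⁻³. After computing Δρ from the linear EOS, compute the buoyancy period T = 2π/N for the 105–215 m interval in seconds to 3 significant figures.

777 s

ΔT = -4.8 K, ΔS = +0.02 psu (deep − shallow).
Δρ/ρ₀ = −αΔT + βΔS = 7.20 × 10⁻⁴ + 1.42 × 10⁻⁵ = 7.342 × 10⁻⁴, so Δρ ≈ 0.7526 kg m⁻³.
N² = (g/ρ₀)·Δρ/Δz = g·(Δρ/ρ₀)/Δz = 9.8 × 7.342 × 10⁻⁴ / 110 = 6.5411 × 10⁻⁵ s⁻².
N = √(6.5411 × 10⁻⁵) = 8.0877 × 10⁻³ rad s⁻¹ → T = 2π/N = 776.88 s ≈ 777 s.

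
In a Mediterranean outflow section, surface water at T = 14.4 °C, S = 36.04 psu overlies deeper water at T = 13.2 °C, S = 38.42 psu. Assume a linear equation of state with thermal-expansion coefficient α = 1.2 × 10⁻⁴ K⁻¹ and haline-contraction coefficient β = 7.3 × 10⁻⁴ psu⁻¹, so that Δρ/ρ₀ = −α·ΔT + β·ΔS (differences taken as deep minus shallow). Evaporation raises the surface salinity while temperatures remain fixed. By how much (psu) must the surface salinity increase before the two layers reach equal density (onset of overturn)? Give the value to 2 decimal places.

2.58 psu

Neutral buoyancy requires −α(T_deep − T_surf) + β(S_deep − S_surf′) = 0.
S_surf′ = S_deep − (α/β)·ΔT = 38.42 − (1.2 × 10⁻⁴/7.3 × 10⁻⁴)·(-1.2) = 38.6173 psu.
Increase required: 38.6173 − 36.04 = 2.5773 psu.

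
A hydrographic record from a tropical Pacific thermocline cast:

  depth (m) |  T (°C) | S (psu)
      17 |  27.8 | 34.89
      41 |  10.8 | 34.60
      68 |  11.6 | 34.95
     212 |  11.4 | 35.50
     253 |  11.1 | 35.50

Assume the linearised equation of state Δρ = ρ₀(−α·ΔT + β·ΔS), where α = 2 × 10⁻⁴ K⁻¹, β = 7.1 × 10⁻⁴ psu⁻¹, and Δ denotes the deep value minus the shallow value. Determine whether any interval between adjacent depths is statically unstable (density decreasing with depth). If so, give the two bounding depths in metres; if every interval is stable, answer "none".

none

Evaluate Δρ/ρ₀ = −αΔT + βΔS across each adjacent pair:
  17–41 m: −αΔT+βΔS = −(2 × 10⁻⁴)(-17.0)+(7.1 × 10⁻⁴)(-0.29) = 3.2 × 10⁻³ → stable
  41–68 m: −αΔT+βΔS = −(2 × 10⁻⁴)(+0.8)+(7.1 × 10⁻⁴)(+0.35) = 8.8 × 10⁻⁵ → stable
  68–212 m: −αΔT+βΔS = −(2 × 10⁻⁴)(-0.2)+(7.1 × 10⁻⁴)(+0.55) = 4.3 × 10⁻⁴ → stable
  212–253 m: −αΔT+βΔS = −(2 × 10⁻⁴)(-0.3)+(7.1 × 10⁻⁴)(+0.00) = 6.0 × 10⁻⁵ → stable
Every interval has Δρ > 0: the column is stably stratified throughout.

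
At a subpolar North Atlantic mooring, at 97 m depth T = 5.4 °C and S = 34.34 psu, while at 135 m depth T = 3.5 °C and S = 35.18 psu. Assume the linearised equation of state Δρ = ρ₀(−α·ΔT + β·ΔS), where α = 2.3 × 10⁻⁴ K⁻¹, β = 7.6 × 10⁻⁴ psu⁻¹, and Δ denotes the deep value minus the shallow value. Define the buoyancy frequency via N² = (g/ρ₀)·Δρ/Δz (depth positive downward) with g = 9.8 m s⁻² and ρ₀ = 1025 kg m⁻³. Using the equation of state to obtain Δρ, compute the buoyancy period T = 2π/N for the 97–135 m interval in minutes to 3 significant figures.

ΔT = -1.9 K, ΔS = +0.84 psu (deep − shallow).
Δρ/ρ₀ = −αΔT + βΔS = 4.37 × 10⁻⁴ + 6.384 × 10⁻⁴ = 1.0754 × 10⁻³, so Δρ ≈ 1.102 kg m⁻³.
N² = (g/ρ₀)·Δρ/Δz = g·(Δρ/ρ₀)/Δz = 9.8 × 1.0754 × 10⁻³ / 38 = 2.7734 × 10⁻⁴ s⁻².
N = √(2.7734 × 10⁻⁴) = 0.016654 rad s⁻¹ → T = 2π/N = 377.28 s = 6.2880 min ≈ 6.29 min.

6.29 min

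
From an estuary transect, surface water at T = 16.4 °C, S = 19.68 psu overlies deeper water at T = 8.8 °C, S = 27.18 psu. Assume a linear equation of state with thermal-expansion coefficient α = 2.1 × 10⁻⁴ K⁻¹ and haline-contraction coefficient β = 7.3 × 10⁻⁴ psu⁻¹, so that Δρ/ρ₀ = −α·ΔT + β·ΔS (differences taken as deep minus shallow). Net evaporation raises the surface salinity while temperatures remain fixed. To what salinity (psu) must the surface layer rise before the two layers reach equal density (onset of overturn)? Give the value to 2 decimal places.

29.37 psu

Neutral buoyancy requires −α(T_deep − T_surf) + β(S_deep − S_surf′) = 0.
S_surf′ = S_deep − (α/β)·ΔT = 27.18 − (2.1 × 10⁻⁴/7.3 × 10⁻⁴)·(-7.6) = 29.3663 psu.
Increase required: 29.3663 − 19.68 = 9.6863 psu.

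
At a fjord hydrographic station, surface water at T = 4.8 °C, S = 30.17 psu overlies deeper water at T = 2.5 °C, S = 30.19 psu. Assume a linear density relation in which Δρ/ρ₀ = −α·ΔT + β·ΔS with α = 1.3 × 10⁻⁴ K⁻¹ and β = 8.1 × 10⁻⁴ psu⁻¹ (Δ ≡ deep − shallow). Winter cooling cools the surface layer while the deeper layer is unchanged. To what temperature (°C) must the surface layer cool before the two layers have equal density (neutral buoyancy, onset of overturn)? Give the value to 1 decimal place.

Neutral buoyancy requires Δρ = 0, i.e. −α(T_deep − T_surf′) + β(S_deep − S_surf) = 0.
T_surf′ = T_deep − (β/α)·ΔS = 2.5 − (8.1 × 10⁻⁴/1.3 × 10⁻⁴)·(+0.02) = 2.375 °C.
Cooling required: 4.8 − (2.375) = 2.425 °C.

2.4 °C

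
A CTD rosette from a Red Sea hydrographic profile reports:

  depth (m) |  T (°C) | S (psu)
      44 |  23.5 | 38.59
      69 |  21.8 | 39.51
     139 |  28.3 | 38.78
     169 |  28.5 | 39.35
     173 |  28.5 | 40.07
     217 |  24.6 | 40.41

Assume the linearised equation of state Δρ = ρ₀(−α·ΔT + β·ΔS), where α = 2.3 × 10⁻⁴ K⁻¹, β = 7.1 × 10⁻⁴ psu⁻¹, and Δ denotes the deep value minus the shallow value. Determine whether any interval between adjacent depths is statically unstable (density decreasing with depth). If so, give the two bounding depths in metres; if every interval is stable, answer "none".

69–139 m

Evaluate Δρ/ρ₀ = −αΔT + βΔS across each adjacent pair:
  44–69 m: −αΔT+βΔS = −(2.3 × 10⁻⁴)(-1.7)+(7.1 × 10⁻⁴)(+0.92) = 1.0 × 10⁻³ → stable
  69–139 m: −αΔT+βΔS = −(2.3 × 10⁻⁴)(+6.5)+(7.1 × 10⁻⁴)(-0.73) = -2.0 × 10⁻³ → UNSTABLE
  139–169 m: −αΔT+βΔS = −(2.3 × 10⁻⁴)(+0.2)+(7.1 × 10⁻⁴)(+0.57) = 3.6 × 10⁻⁴ → stable
  169–173 m: −αΔT+βΔS = −(2.3 × 10⁻⁴)(+0.0)+(7.1 × 10⁻⁴)(+0.72) = 5.1 × 10⁻⁴ → stable
  173–217 m: −αΔT+βΔS = −(2.3 × 10⁻⁴)(-3.9)+(7.1 × 10⁻⁴)(+0.34) = 1.1 × 10⁻³ → stable
The 69–139 m interval has Δρ < 0: lighter water underlies denser water.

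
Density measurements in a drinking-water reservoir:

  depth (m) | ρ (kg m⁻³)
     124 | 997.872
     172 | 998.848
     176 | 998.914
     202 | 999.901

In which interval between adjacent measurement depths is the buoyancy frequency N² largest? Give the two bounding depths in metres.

176–202 m

Compute the density gradient over each adjacent pair:
  124–172 m: Δρ/Δz = 0.976/48 = 0.020 kg m⁻⁴
  172–176 m: Δρ/Δz = 0.066/4 = 0.017 kg m⁻⁴
  176–202 m: Δρ/Δz = 0.987/26 = 0.038 kg m⁻⁴
The largest gradient is in the 176–202 m interval — the pycnocline.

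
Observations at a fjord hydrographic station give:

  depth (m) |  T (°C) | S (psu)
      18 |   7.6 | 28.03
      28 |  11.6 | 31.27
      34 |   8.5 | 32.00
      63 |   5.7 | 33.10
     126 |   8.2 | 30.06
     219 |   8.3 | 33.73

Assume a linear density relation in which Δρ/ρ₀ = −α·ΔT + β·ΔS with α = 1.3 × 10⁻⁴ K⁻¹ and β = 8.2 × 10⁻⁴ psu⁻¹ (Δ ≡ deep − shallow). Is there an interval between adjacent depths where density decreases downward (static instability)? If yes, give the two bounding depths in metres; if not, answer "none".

63–126 m

Evaluate Δρ/ρ₀ = −αΔT + βΔS across each adjacent pair:
  18–28 m: −αΔT+βΔS = −(1.3 × 10⁻⁴)(+4.0)+(8.2 × 10⁻⁴)(+3.24) = 2.1 × 10⁻³ → stable
  28–34 m: −αΔT+βΔS = −(1.3 × 10⁻⁴)(-3.1)+(8.2 × 10⁻⁴)(+0.73) = 1.0 × 10⁻³ → stable
  34–63 m: −αΔT+βΔS = −(1.3 × 10⁻⁴)(-2.8)+(8.2 × 10⁻⁴)(+1.10) = 1.3 × 10⁻³ → stable
  63–126 m: −αΔT+βΔS = −(1.3 × 10⁻⁴)(+2.5)+(8.2 × 10⁻⁴)(-3.04) = -2.8 × 10⁻³ → UNSTABLE
  126–219 m: −αΔT+βΔS = −(1.3 × 10⁻⁴)(+0.1)+(8.2 × 10⁻⁴)(+3.67) = 3.0 × 10⁻³ → stable
The 63–126 m interval has Δρ < 0: lighter water underlies denser water.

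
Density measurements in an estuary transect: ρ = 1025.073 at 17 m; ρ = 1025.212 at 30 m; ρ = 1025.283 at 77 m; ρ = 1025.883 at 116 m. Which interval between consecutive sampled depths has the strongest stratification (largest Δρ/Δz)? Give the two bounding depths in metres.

Compute the density gradient over each adjacent pair:
  17–30 m: Δρ/Δz = 0.139/13 = 0.011 kg m⁻⁴
  30–77 m: Δρ/Δz = 0.071/47 = 1.5 × 10⁻³ kg m⁻⁴
  77–116 m: Δρ/Δz = 0.600/39 = 0.015 kg m⁻⁴
The largest gradient is in the 77–116 m interval — the pycnocline.

77–116 m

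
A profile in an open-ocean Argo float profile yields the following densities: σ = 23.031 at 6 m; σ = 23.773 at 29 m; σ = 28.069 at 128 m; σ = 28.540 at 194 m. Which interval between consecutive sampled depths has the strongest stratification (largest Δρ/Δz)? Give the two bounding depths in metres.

29–128 m

Compute the density gradient over each adjacent pair:
  6–29 m: Δρ/Δz = 0.742/23 = 0.032 kg m⁻⁴
  29–128 m: Δρ/Δz = 4.296/99 = 0.043 kg m⁻⁴
  128–194 m: Δρ/Δz = 0.471/66 = 7.1 × 10⁻³ kg m⁻⁴
The largest gradient is in the 29–128 m interval — the pycnocline.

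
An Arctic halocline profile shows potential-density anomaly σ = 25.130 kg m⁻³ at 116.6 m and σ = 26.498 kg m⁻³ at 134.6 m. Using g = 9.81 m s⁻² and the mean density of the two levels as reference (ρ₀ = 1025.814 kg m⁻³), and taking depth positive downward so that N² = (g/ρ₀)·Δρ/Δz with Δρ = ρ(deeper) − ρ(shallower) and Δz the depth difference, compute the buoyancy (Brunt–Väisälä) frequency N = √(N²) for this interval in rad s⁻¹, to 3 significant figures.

Δρ = 1026.498 − 1025.130 = 1.368 kg m⁻³ over Δz = 134.6 − 116.6 = 18 m.
N² = (9.81/1025.814) × (1.368/18) = 7.2680 × 10⁻⁴ s⁻².
N = √(7.2680 × 10⁻⁴) = 0.026959 rad s⁻¹ ≈ 0.0270 rad s⁻¹.

0.0270 rad s⁻¹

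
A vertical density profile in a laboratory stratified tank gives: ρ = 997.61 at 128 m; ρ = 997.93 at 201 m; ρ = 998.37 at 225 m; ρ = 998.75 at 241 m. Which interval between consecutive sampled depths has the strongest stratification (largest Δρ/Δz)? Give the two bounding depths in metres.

Compute the density gradient over each adjacent pair:
  128–201 m: Δρ/Δz = 0.32/73 = 4.4 × 10⁻³ kg m⁻⁴
  201–225 m: Δρ/Δz = 0.44/24 = 0.018 kg m⁻⁴
  225–241 m: Δρ/Δz = 0.38/16 = 0.024 kg m⁻⁴
The largest gradient is in the 225–241 m interval — the pycnocline.

225–241 m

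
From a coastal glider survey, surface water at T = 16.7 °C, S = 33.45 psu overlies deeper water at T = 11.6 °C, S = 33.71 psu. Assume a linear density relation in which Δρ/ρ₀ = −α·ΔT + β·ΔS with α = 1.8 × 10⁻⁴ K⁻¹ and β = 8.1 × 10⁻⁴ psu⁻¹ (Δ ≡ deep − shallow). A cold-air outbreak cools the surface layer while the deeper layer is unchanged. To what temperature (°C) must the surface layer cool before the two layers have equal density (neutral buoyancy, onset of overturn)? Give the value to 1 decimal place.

10.4 °C

Neutral buoyancy requires Δρ = 0, i.e. −α(T_deep − T_surf′) + β(S_deep − S_surf) = 0.
T_surf′ = T_deep − (β/α)·ΔS = 11.6 − (8.1 × 10⁻⁴/1.8 × 10⁻⁴)·(+0.26) = 10.430 °C.
Cooling required: 16.7 − (10.430) = 6.270 °C.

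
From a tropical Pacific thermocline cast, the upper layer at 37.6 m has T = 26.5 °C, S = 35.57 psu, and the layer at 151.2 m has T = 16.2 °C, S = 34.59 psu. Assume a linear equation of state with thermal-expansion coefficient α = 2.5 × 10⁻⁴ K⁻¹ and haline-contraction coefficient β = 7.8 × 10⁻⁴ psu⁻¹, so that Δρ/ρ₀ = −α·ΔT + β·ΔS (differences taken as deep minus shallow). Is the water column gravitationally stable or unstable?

stable

ΔT = 16.2 − 26.5 = -10.3 K and ΔS = 34.59 − 35.57 = -0.98 psu (deep − shallow).
−αΔT = 2.575 × 10⁻³; βΔS = -7.644 × 10⁻⁴; sum Δρ/ρ₀ = 1.8106 × 10⁻³.
Δρ/ρ₀ > 0, so Δρ > 0: deeper water is denser → statically stable.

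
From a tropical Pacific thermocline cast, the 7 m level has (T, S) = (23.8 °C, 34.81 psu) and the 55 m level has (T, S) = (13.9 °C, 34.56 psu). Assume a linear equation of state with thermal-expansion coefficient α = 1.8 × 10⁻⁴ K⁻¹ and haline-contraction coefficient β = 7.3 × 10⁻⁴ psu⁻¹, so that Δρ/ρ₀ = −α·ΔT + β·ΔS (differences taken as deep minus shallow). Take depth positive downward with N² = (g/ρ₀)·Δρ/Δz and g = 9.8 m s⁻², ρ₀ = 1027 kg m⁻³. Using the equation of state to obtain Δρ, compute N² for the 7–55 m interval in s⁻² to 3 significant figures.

ΔT = -9.9 K, ΔS = -0.25 psu (deep − shallow).
Δρ/ρ₀ = −αΔT + βΔS = 1.782 × 10⁻³ − 1.825 × 10⁻⁴ = 1.5995 × 10⁻³, so Δρ ≈ 1.643 kg m⁻³.
N² = (g/ρ₀)·Δρ/Δz = g·(Δρ/ρ₀)/Δz = 9.8 × 1.5995 × 10⁻³ / 48 = 3.2656 × 10⁻⁴ s⁻² ≈ 3.27 × 10⁻⁴ s⁻².

3.27 × 10⁻⁴ s⁻²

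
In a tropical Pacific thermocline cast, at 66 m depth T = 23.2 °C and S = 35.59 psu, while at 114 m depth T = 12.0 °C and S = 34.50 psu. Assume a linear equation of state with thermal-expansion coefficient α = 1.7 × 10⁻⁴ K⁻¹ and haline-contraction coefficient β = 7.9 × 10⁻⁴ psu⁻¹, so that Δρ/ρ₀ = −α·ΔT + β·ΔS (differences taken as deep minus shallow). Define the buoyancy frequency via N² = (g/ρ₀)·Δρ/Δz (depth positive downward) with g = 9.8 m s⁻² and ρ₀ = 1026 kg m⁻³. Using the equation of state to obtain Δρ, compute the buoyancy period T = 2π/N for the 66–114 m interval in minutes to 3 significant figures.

ΔT = -11.2 K, ΔS = -1.09 psu (deep − shallow).
Δρ/ρ₀ = −αΔT + βΔS = 1.904 × 10⁻³ − 8.611 × 10⁻⁴ = 1.0429 × 10⁻³, so Δρ ≈ 1.070 kg m⁻³.
N² = (g/ρ₀)·Δρ/Δz = g·(Δρ/ρ₀)/Δz = 9.8 × 1.0429 × 10⁻³ / 48 = 2.1293 × 10⁻⁴ s⁻².
N = √(2.1293 × 10⁻⁴) = 0.014592 rad s⁻¹ → T = 2π/N = 430.59 s = 7.1765 min ≈ 7.18 min.

7.18 min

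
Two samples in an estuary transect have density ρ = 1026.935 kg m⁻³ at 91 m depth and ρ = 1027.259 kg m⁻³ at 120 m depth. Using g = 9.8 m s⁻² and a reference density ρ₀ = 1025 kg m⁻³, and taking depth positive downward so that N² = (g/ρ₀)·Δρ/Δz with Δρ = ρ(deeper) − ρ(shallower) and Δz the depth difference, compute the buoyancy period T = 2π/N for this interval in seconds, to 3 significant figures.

608 s

Δρ = 1027.259 − 1026.935 = 0.324 kg m⁻³ over Δz = 120 − 91 = 29 m.
N² = (9.8/1025) × (0.324/29) = 1.0682 × 10⁻⁴ s⁻².
N = √(1.0682 × 10⁻⁴) = 0.010335 rad s⁻¹, so T = 2π/N = 607.95 s ≈ 608 s.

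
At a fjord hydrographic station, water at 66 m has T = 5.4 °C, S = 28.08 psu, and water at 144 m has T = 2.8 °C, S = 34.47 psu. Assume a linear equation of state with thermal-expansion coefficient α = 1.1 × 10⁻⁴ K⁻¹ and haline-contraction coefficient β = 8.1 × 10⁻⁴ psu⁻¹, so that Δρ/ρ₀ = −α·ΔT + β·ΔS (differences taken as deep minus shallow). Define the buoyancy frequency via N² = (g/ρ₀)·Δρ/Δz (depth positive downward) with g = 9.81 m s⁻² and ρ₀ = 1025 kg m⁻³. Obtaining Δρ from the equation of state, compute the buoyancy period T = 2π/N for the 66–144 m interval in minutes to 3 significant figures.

4.00 min

ΔT = -2.6 K, ΔS = +6.39 psu (deep − shallow).
Δρ/ρ₀ = −αΔT + βΔS = 2.86 × 10⁻⁴ + 5.1759 × 10⁻³ = 5.4619 × 10⁻³, so Δρ ≈ 5.598 kg m⁻³.
N² = (g/ρ₀)·Δρ/Δz = g·(Δρ/ρ₀)/Δz = 9.81 × 5.4619 × 10⁻³ / 78 = 6.8694 × 10⁻⁴ s⁻².
N = √(6.8694 × 10⁻⁴) = 0.026210 rad s⁻¹ → T = 2π/N = 239.72 s = 3.9953 min ≈ 4.00 min.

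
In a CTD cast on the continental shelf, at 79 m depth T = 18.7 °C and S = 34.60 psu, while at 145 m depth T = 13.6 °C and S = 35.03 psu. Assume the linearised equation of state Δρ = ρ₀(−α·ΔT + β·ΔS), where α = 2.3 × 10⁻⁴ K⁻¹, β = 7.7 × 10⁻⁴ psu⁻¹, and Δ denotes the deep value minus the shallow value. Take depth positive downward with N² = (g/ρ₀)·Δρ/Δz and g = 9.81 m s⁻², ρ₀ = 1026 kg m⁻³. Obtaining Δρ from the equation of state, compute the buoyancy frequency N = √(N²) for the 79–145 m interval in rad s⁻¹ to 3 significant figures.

ΔT = -5.1 K, ΔS = +0.43 psu (deep − shallow).
Δρ/ρ₀ = −αΔT + βΔS = 1.173 × 10⁻³ + 3.311 × 10⁻⁴ = 1.5041 × 10⁻³, so Δρ ≈ 1.543 kg m⁻³.
N² = (g/ρ₀)·Δρ/Δz = g·(Δρ/ρ₀)/Δz = 9.81 × 1.5041 × 10⁻³ / 66 = 2.2356 × 10⁻⁴ s⁻².
N = √(2.2356 × 10⁻⁴) = 0.014952 rad s⁻¹ ≈ 0.0150 rad s⁻¹.

0.0150 rad s⁻¹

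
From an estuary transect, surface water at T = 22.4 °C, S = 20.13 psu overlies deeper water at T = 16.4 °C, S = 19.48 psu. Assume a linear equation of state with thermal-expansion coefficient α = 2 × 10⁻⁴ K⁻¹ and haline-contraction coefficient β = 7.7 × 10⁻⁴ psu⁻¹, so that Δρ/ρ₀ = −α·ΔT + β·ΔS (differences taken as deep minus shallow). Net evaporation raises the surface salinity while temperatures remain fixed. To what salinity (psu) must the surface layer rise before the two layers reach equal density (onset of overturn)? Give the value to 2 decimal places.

Neutral buoyancy requires −α(T_deep − T_surf) + β(S_deep − S_surf′) = 0.
S_surf′ = S_deep − (α/β)·ΔT = 19.48 − (2 × 10⁻⁴/7.7 × 10⁻⁴)·(-6.0) = 21.0384 psu.
Increase required: 21.0384 − 20.13 = 0.9084 psu.

21.04 psu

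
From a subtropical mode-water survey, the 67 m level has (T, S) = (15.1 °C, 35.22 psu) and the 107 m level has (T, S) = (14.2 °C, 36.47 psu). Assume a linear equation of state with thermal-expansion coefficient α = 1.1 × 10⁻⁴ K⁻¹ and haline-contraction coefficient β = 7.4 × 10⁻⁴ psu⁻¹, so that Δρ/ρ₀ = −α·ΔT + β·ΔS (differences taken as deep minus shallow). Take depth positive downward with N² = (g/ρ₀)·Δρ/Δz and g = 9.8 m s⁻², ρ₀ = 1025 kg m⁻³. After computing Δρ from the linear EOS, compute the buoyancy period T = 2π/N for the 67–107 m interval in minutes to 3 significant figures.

ΔT = -0.9 K, ΔS = +1.25 psu (deep − shallow).
Δρ/ρ₀ = −αΔT + βΔS = 9.90 × 10⁻⁵ + 9.25 × 10⁻⁴ = 1.024 × 10⁻³, so Δρ ≈ 1.050 kg m⁻³.
N² = (g/ρ₀)·Δρ/Δz = g·(Δρ/ρ₀)/Δz = 9.8 × 1.024 × 10⁻³ / 40 = 2.5088 × 10⁻⁴ s⁻².
N = √(2.5088 × 10⁻⁴) = 0.015839 rad s⁻¹ → T = 2π/N = 396.69 s = 6.6115 min ≈ 6.61 min.

6.61 min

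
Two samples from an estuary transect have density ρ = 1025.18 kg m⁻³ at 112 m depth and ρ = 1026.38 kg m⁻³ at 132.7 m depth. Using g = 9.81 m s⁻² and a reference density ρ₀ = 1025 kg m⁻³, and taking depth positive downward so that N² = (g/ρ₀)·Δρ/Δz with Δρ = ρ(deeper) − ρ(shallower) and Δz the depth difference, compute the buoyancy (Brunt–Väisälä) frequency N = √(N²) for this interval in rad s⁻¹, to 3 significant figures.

0.0236 rad s⁻¹

Δρ = 1026.38 − 1025.18 = 1.20 kg m⁻³ over Δz = 132.7 − 112 = 20.7 m.
N² = (9.81/1025) × (1.20/20.7) = 5.5483 × 10⁻⁴ s⁻².
N = √(5.5483 × 10⁻⁴) = 0.023555 rad s⁻¹ ≈ 0.0236 rad s⁻¹.
A positive N² confirms static stability across the interval.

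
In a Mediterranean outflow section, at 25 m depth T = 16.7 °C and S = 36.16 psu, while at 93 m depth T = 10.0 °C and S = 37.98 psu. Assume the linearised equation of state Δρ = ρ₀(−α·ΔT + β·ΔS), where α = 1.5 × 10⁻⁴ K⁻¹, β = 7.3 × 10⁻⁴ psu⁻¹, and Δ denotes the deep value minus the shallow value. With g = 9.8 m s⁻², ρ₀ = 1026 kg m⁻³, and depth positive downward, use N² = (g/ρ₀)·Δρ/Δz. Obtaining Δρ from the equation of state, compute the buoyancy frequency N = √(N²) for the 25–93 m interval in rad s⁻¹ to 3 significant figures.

0.0183 rad s⁻¹

ΔT = -6.7 K, ΔS = +1.82 psu (deep − shallow).
Δρ/ρ₀ = −αΔT + βΔS = 1.005 × 10⁻³ + 1.3286 × 10⁻³ = 2.3336 × 10⁻³, so Δρ ≈ 2.394 kg m⁻³.
N² = (g/ρ₀)·Δρ/Δz = g·(Δρ/ρ₀)/Δz = 9.8 × 2.3336 × 10⁻³ / 68 = 3.3631 × 10⁻⁴ s⁻².
N = √(3.3631 × 10⁻⁴) = 0.018339 rad s⁻¹ ≈ 0.0183 rad s⁻¹.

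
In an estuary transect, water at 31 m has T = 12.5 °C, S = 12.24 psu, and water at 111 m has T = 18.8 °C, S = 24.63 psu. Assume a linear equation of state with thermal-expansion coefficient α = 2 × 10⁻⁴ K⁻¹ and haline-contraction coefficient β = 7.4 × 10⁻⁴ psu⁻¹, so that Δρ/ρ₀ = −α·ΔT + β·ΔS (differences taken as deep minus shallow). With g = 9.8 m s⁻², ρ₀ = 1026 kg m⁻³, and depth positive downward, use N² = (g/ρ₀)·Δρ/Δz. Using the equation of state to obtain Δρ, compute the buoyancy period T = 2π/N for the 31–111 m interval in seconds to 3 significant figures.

202 s

ΔT = +6.3 K, ΔS = +12.39 psu (deep − shallow).
Δρ/ρ₀ = −αΔT + βΔS = -1.26 × 10⁻³ + 9.1686 × 10⁻³ = 7.9086 × 10⁻³, so Δρ ≈ 8.114 kg m⁻³.
N² = (g/ρ₀)·Δρ/Δz = g·(Δρ/ρ₀)/Δz = 9.8 × 7.9086 × 10⁻³ / 80 = 9.6880 × 10⁻⁴ s⁻².
N = √(9.6880 × 10⁻⁴) = 0.031126 rad s⁻¹ → T = 2π/N = 201.86 s ≈ 202 s.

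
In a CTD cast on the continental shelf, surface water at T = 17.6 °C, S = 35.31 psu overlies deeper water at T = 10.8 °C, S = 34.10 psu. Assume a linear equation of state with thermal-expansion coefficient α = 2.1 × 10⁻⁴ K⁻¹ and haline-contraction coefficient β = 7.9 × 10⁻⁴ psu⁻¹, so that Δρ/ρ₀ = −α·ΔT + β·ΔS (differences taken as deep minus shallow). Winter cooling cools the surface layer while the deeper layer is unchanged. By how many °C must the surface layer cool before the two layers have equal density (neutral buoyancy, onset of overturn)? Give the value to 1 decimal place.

Neutral buoyancy requires Δρ = 0, i.e. −α(T_deep − T_surf′) + β(S_deep − S_surf) = 0.
T_surf′ = T_deep − (β/α)·ΔS = 10.8 − (7.9 × 10⁻⁴/2.1 × 10⁻⁴)·(-1.21) = 15.352 °C.
Cooling required: 17.6 − (15.352) = 2.248 °C.

2.2 °C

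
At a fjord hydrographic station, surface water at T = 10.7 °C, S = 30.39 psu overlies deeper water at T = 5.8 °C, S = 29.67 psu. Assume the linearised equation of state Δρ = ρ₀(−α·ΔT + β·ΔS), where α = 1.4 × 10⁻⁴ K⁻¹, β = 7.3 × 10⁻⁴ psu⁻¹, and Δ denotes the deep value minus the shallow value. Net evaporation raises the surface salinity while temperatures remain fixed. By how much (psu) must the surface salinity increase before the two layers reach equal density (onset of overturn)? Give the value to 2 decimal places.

Neutral buoyancy requires −α(T_deep − T_surf) + β(S_deep − S_surf′) = 0.
S_surf′ = S_deep − (α/β)·ΔT = 29.67 − (1.4 × 10⁻⁴/7.3 × 10⁻⁴)·(-4.9) = 30.6097 psu.
Increase required: 30.6097 − 30.39 = 0.2197 psu.

0.22 psu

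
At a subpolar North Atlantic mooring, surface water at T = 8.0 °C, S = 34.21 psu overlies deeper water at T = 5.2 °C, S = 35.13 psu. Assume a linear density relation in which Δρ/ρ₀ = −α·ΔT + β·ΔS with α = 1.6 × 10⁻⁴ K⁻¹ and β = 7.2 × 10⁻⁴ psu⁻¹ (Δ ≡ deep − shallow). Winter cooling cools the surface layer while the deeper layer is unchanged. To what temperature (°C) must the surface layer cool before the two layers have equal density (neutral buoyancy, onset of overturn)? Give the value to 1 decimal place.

Neutral buoyancy requires Δρ = 0, i.e. −α(T_deep − T_surf′) + β(S_deep − S_surf) = 0.
T_surf′ = T_deep − (β/α)·ΔS = 5.2 − (7.2 × 10⁻⁴/1.6 × 10⁻⁴)·(+0.92) = 1.060 °C.
Cooling required: 8.0 − (1.060) = 6.940 °C.

1.1 °C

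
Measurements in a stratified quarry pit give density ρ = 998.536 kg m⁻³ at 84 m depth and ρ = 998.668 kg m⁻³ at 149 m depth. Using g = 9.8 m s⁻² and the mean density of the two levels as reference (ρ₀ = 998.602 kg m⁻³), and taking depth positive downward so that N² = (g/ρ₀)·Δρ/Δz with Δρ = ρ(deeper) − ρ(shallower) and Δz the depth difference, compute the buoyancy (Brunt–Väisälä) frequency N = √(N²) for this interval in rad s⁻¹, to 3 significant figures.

4.46 × 10⁻³ rad s⁻¹

Δρ = 998.668 − 998.536 = 0.132 kg m⁻³ over Δz = 149 − 84 = 65 m.
N² = (9.8/998.602) × (0.132/65) = 1.9929 × 10⁻⁵ s⁻².
N = √(1.9929 × 10⁻⁵) = 4.4642 × 10⁻³ rad s⁻¹ ≈ 4.46 × 10⁻³ rad s⁻¹.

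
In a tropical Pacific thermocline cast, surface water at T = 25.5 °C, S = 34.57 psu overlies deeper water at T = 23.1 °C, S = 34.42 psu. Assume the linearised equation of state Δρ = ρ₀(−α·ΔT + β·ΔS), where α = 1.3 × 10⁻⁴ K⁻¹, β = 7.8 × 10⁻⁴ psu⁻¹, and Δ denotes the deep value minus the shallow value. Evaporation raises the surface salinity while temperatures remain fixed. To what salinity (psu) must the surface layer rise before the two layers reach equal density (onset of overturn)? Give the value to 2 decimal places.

34.82 psu

Neutral buoyancy requires −α(T_deep − T_surf) + β(S_deep − S_surf′) = 0.
S_surf′ = S_deep − (α/β)·ΔT = 34.42 − (1.3 × 10⁻⁴/7.8 × 10⁻⁴)·(-2.4) = 34.8200 psu.
Increase required: 34.8200 − 34.57 = 0.2500 psu.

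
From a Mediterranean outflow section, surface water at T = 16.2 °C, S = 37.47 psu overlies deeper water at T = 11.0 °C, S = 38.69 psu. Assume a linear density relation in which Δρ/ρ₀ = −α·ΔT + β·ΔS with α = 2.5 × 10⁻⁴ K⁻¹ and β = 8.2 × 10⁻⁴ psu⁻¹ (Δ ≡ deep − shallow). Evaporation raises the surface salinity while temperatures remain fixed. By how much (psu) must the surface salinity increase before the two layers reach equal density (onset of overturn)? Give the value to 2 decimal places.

2.81 psu

Neutral buoyancy requires −α(T_deep − T_surf) + β(S_deep − S_surf′) = 0.
S_surf′ = S_deep − (α/β)·ΔT = 38.69 − (2.5 × 10⁻⁴/8.2 × 10⁻⁴)·(-5.2) = 40.2754 psu.
Increase required: 40.2754 − 37.47 = 2.8054 psu.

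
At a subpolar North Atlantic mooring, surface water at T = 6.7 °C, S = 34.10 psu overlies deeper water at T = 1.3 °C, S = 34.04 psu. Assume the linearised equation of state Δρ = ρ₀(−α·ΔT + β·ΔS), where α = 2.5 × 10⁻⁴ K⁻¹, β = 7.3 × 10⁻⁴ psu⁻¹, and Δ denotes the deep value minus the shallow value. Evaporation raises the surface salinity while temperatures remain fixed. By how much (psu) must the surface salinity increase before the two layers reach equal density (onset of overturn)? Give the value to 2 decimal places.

Neutral buoyancy requires −α(T_deep − T_surf) + β(S_deep − S_surf′) = 0.
S_surf′ = S_deep − (α/β)·ΔT = 34.04 − (2.5 × 10⁻⁴/7.3 × 10⁻⁴)·(-5.4) = 35.8893 psu.
Increase required: 35.8893 − 34.10 = 1.7893 psu.

1.79 psu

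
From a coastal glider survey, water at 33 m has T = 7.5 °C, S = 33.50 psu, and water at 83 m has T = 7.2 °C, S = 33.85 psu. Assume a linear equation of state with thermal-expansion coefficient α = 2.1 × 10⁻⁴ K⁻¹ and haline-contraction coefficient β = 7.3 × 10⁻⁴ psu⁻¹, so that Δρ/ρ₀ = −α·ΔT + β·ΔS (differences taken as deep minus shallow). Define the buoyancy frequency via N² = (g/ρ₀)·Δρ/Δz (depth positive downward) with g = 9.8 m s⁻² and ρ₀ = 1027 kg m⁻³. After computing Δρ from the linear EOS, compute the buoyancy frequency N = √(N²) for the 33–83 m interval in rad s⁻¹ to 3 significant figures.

ΔT = -0.3 K, ΔS = +0.35 psu (deep − shallow).
Δρ/ρ₀ = −αΔT + βΔS = 6.30 × 10⁻⁵ + 2.555 × 10⁻⁴ = 3.185 × 10⁻⁴, so Δρ ≈ 0.3271 kg m⁻³.
N² = (g/ρ₀)·Δρ/Δz = g·(Δρ/ρ₀)/Δz = 9.8 × 3.185 × 10⁻⁴ / 50 = 6.2426 × 10⁻⁵ s⁻².
N = √(6.2426 × 10⁻⁵) = 7.9010 × 10⁻³ rad s⁻¹ ≈ 7.90 × 10⁻³ rad s⁻¹.

7.90 × 10⁻³ rad s⁻¹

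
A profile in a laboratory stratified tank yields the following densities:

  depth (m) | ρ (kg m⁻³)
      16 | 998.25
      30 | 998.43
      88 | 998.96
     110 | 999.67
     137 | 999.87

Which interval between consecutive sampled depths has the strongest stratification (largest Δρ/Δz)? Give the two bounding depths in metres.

Compute the density gradient over each adjacent pair:
  16–30 m: Δρ/Δz = 0.18/14 = 0.013 kg m⁻⁴
  30–88 m: Δρ/Δz = 0.53/58 = 9.1 × 10⁻³ kg m⁻⁴
  88–110 m: Δρ/Δz = 0.71/22 = 0.032 kg m⁻⁴
  110–137 m: Δρ/Δz = 0.20/27 = 7.4 × 10⁻³ kg m⁻⁴
The largest gradient is in the 88–110 m interval — the pycnocline.

88–110 m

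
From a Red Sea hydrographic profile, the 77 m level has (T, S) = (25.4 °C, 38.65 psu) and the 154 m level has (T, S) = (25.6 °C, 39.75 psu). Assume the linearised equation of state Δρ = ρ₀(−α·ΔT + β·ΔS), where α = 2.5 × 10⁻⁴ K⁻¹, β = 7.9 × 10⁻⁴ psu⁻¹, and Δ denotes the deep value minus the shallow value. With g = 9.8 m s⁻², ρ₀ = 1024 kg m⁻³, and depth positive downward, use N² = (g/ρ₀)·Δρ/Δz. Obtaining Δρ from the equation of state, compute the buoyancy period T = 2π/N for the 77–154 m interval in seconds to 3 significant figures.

ΔT = +0.2 K, ΔS = +1.10 psu (deep − shallow).
Δρ/ρ₀ = −αΔT + βΔS = -5.00 × 10⁻⁵ + 8.69 × 10⁻⁴ = 8.19 × 10⁻⁴, so Δρ ≈ 0.8387 kg m⁻³.
N² = (g/ρ₀)·Δρ/Δz = g·(Δρ/ρ₀)/Δz = 9.8 × 8.19 × 10⁻⁴ / 77 = 1.0424 × 10⁻⁴ s⁻².
N = √(1.0424 × 10⁻⁴) = 0.010210 rad s⁻¹ → T = 2π/N = 615.40 s ≈ 615 s.

615 s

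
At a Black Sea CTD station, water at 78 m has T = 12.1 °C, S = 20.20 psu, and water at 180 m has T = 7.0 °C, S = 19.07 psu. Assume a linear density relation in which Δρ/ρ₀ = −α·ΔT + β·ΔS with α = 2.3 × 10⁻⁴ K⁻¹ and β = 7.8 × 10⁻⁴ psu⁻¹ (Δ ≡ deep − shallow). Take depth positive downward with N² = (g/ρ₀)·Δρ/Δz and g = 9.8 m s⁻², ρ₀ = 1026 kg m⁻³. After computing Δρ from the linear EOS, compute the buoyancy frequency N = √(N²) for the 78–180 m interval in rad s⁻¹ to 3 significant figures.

5.29 × 10⁻³ rad s⁻¹

ΔT = -5.1 K, ΔS = -1.13 psu (deep − shallow).
Δρ/ρ₀ = −αΔT + βΔS = 1.173 × 10⁻³ − 8.814 × 10⁻⁴ = 2.916 × 10⁻⁴, so Δρ ≈ 0.2992 kg m⁻³.
N² = (g/ρ₀)·Δρ/Δz = g·(Δρ/ρ₀)/Δz = 9.8 × 2.916 × 10⁻⁴ / 102 = 2.8016 × 10⁻⁵ s⁻².
N = √(2.8016 × 10⁻⁵) = 5.2930 × 10⁻³ rad s⁻¹ ≈ 5.29 × 10⁻³ rad s⁻¹.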